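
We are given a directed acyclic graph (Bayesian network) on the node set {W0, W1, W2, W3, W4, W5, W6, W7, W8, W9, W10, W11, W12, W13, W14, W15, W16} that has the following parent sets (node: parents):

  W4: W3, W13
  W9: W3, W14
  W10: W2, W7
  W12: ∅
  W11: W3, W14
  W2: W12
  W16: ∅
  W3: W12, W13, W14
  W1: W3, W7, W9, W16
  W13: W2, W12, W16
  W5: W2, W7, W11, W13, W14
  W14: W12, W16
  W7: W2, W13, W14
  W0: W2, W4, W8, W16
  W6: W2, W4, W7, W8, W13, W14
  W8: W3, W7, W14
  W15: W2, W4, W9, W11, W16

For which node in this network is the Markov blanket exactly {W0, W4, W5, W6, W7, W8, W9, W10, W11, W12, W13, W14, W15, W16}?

W2

The target node must have every member of {W0, W4, W5, W6, W7, W8, W9, W10, W11, W12, W13, W14, W15, W16} as a parent, child, or co-parent, and no others.
Parents of W2: W12; children: W0, W5, W6, W7, W10, W13, W15; co-parents: W4, W7, W8, W9, W11, W12, W13, W14, W16.
These exactly cover the given set, so the node is W2.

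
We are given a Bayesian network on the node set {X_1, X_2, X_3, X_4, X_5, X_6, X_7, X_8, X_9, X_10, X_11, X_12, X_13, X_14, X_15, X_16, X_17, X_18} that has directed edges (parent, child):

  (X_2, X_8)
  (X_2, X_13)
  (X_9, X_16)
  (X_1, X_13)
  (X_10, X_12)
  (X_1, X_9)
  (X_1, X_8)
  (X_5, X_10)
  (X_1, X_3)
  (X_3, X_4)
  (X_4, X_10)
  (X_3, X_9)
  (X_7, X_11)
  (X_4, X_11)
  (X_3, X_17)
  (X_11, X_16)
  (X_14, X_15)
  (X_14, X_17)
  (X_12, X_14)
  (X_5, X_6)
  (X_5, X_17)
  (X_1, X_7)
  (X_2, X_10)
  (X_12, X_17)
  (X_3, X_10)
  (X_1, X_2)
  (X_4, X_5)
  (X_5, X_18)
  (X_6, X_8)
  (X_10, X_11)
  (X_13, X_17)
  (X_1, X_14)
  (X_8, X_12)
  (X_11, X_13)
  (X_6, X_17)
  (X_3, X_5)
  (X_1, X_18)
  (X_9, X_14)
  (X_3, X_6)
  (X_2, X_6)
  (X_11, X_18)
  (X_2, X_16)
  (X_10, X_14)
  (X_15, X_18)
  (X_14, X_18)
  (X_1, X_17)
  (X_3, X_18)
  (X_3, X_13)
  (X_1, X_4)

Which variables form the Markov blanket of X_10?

Recall MB(v) = parents ∪ children ∪ spouses, where spouses are the other parents of v's children.
X_10's children: X_11, X_12, X_14.
Parents of X_10: X_2, X_3, X_4, X_5.
Co-parents of X_10 (other parents of its children):
  X_11: X_4, X_7
  X_12: X_8
  X_14: X_1, X_9, X_12
Union: {X_2, X_3, X_4, X_5} ∪ {X_11, X_12, X_14} ∪ {X_1, X_4, X_7, X_8, X_9, X_12} = {X_1, X_2, X_3, X_4, X_5, X_7, X_8, X_9, X_11, X_12, X_14}.

{X_1, X_2, X_3, X_4, X_5, X_7, X_8, X_9, X_11, X_12, X_14}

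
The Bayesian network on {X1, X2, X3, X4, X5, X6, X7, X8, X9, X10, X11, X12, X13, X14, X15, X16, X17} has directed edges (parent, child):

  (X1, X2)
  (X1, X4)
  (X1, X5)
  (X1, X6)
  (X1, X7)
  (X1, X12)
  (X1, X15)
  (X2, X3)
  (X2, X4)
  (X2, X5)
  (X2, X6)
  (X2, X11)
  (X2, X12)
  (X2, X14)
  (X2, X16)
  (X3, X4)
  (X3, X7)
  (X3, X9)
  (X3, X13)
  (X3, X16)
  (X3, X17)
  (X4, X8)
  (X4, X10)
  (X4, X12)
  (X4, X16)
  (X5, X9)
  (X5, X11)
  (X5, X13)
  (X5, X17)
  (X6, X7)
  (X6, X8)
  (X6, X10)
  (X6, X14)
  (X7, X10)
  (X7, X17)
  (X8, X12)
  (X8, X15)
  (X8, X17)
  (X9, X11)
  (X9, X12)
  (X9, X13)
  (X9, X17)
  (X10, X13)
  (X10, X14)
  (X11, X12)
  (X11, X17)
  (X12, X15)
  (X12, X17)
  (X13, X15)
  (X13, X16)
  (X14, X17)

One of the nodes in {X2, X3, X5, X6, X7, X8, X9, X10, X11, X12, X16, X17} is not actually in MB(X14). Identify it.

X16

By definition, MB(X14) is built from X14's parents, X14's children, and the co-parents of X14.
Parents of X14: X2, X6, X10.
X14 has child X17.
Parents of each child, excluding X14:
  X17: X3, X5, X7, X8, X9, X11, X12
MB(X14) = {X2, X3, X5, X6, X7, X8, X9, X10, X11, X12, X17}.
X16 is neither a parent, child, nor co-parent of X14, so it does not belong.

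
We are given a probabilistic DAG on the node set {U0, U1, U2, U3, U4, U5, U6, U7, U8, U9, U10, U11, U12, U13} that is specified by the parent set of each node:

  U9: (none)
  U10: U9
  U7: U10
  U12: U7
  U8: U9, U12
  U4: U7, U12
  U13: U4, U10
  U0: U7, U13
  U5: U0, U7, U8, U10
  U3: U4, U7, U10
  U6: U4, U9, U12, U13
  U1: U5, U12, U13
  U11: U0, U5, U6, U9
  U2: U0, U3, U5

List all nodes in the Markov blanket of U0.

{U2, U3, U5, U6, U7, U8, U9, U10, U11, U13}

Pa(U0) = {U7, U13}.
U0's children: U2, U5, U11.
For each child, the remaining parents (spouses of U0):
  U5's other parents are U7, U8, U10.
  parents(U11) \ {U0} = {U5, U6, U9}.
  U2 also has parents U3, U5.
Union: {U7, U13} ∪ {U2, U5, U11} ∪ {U3, U5, U6, U7, U8, U9, U10} = {U2, U3, U5, U6, U7, U8, U9, U10, U11, U13}.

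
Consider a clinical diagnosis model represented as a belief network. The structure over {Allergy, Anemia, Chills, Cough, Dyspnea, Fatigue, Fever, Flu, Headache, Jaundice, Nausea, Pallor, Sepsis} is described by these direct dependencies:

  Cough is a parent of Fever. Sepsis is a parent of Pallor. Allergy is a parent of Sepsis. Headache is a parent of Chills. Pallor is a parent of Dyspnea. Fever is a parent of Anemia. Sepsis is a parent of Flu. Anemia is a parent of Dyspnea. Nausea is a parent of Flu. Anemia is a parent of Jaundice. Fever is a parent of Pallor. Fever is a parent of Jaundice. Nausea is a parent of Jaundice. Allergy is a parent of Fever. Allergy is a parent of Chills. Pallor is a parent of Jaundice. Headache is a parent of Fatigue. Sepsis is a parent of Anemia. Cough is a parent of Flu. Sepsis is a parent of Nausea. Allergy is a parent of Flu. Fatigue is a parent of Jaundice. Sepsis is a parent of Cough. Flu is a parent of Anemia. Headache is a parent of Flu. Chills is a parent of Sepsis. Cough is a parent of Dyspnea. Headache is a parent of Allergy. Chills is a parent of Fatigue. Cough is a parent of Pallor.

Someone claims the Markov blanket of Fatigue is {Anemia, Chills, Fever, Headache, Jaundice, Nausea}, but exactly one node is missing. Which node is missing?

Pa(Fatigue) = {Chills, Headache}.
Fatigue has child Jaundice.
For each child, the remaining parents (spouses of Fatigue):
  Jaundice's other parents are Anemia, Fever, Nausea, Pallor.
MB(Fatigue) = {Anemia, Chills, Fever, Headache, Jaundice, Nausea, Pallor}.
Comparing with the claimed set, Pallor is missing.

Pallor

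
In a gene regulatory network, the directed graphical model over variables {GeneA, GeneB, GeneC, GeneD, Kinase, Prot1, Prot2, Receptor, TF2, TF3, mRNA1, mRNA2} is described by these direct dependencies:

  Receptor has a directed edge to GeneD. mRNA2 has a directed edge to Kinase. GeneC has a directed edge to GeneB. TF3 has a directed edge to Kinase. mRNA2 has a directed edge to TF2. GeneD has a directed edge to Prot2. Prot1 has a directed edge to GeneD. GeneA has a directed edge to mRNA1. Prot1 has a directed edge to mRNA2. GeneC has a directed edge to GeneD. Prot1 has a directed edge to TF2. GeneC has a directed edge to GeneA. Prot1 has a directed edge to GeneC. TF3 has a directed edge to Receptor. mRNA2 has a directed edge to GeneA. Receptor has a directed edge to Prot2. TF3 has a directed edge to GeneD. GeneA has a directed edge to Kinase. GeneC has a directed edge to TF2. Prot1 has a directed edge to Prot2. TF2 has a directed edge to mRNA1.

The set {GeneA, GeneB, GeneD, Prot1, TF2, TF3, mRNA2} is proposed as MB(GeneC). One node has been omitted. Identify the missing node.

Pa(GeneC) = {Prot1}.
Children of GeneC: GeneA, GeneB, GeneD, TF2.
For each child, the remaining parents (spouses of GeneC):
  GeneD's other parents are Prot1, Receptor, TF3.
  TF2 also has parents Prot1, mRNA2.
  parents(GeneA) \ {GeneC} = {mRNA2}.
  GeneB: no additional parents.
MB(GeneC) = {GeneA, GeneB, GeneD, Prot1, Receptor, TF2, TF3, mRNA2}.
Comparing with the claimed set, Receptor is missing.

Receptor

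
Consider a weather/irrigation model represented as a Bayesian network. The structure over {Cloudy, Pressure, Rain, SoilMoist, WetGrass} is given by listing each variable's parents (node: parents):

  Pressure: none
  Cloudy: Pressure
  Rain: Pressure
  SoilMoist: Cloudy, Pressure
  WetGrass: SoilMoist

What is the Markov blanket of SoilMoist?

SoilMoist has parents Cloudy, Pressure.
SoilMoist's children: WetGrass.
Co-parents of SoilMoist (other parents of its children):
  WetGrass: —
MB(SoilMoist) = {Cloudy, Pressure, WetGrass}.

{Cloudy, Pressure, WetGrass}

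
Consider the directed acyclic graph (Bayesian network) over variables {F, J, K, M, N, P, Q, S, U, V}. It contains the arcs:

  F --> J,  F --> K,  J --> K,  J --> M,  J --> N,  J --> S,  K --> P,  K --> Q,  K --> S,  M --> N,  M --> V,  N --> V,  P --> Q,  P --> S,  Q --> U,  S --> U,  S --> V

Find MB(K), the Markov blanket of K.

The Markov blanket of a node is its parents, its children, and the other parents of its children.
Parents of K: F, J.
Ch(K) = {P, Q, S}.
For each child, the remaining parents (spouses of K):
  P has no other parent.
  Q's other parent is P.
  S also has parents J, P.
Union: {F, J} ∪ {P, Q, S} ∪ {J, P} = {F, J, P, Q, S}.

{F, J, P, Q, S}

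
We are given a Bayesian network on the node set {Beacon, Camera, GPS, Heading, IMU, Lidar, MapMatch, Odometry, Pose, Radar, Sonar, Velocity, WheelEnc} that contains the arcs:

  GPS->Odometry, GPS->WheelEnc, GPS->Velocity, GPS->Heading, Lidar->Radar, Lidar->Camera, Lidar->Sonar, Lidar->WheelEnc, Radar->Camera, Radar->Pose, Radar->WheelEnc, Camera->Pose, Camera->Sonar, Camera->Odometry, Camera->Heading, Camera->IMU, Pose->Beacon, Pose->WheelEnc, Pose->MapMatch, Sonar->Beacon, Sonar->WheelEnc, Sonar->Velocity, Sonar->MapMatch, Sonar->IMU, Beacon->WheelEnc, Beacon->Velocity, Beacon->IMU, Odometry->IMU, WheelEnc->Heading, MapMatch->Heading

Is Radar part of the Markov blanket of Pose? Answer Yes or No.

Radar is a parent of Pose.
So Radar ∈ MB(Pose).

Yes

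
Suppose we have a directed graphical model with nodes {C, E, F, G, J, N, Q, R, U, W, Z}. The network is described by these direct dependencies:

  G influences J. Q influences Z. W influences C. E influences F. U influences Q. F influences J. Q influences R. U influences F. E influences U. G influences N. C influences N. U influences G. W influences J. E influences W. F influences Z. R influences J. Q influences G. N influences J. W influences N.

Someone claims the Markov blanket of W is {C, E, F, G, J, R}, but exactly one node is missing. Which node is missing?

N

A node's Markov blanket = Pa ∪ Ch ∪ (parents of Ch other than the node itself).
Ch(W) = {C, J, N}.
Pa(W) = {E}.
For each child, the remaining parents (spouses of W):
  C: —
  N: C, G
  J: F, G, N, R
MB(W) = {C, E, F, G, J, N, R}.
Comparing with the claimed set, N is missing.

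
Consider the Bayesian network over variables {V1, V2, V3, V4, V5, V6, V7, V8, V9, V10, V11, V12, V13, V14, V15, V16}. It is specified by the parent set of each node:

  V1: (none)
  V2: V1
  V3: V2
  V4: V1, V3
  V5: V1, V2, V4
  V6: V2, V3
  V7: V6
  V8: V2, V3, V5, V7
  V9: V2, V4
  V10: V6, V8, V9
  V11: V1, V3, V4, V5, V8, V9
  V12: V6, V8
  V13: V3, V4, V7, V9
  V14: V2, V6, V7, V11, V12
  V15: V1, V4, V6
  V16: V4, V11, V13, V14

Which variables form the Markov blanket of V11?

{V1, V2, V3, V4, V5, V6, V7, V8, V9, V12, V13, V14, V16}

Pa(V11) = {V1, V3, V4, V5, V8, V9}.
Children of V11: V14, V16.
Co-parents of V11 (other parents of its children):
  V14 also has parents V2, V6, V7, V12.
  V16's other parents are V4, V13, V14.
Taking the union gives {V1, V2, V3, V4, V5, V6, V7, V8, V9, V12, V13, V14, V16}.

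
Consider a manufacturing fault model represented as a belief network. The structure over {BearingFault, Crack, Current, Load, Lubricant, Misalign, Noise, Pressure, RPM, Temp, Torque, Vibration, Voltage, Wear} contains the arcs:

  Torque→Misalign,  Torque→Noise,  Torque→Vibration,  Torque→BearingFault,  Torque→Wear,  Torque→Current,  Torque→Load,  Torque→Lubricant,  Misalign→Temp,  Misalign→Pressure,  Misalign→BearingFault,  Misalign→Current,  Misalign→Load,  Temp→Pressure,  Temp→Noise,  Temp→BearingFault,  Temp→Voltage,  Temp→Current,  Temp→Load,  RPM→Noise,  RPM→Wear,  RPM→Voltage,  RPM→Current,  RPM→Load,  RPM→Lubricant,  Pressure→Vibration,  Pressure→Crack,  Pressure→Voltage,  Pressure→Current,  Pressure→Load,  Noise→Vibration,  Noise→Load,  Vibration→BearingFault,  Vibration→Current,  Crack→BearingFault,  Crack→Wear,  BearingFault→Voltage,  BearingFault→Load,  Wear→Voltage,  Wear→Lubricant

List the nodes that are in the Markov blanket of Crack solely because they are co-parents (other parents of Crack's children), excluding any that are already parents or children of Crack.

{Misalign, RPM, Temp, Torque, Vibration}

Children of Crack: BearingFault, Wear.
  BearingFault's other parents are Misalign, Temp, Torque, Vibration.
  parents(Wear) \ {Crack} = {RPM, Torque}.
Excluding nodes already adjacent to Crack (BearingFault, Pressure, Wear), the co-parent-only contribution is {Misalign, RPM, Temp, Torque, Vibration}.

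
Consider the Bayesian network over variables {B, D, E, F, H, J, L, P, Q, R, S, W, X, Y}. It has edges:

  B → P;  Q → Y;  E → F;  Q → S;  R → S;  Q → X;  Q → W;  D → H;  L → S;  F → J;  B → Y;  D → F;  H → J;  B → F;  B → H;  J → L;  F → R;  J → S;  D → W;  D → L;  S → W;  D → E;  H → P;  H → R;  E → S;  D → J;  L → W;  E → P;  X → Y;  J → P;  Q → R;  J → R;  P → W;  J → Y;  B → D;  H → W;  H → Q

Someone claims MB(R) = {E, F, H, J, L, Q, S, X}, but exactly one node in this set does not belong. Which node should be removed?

X

R has parents F, H, J, Q.
Children of R: S.
Co-parents of R (other parents of its children):
  S's other parents are E, J, L, Q.
MB(R) = {E, F, H, J, L, Q, S}.
X is neither a parent, child, nor co-parent of R, so it does not belong.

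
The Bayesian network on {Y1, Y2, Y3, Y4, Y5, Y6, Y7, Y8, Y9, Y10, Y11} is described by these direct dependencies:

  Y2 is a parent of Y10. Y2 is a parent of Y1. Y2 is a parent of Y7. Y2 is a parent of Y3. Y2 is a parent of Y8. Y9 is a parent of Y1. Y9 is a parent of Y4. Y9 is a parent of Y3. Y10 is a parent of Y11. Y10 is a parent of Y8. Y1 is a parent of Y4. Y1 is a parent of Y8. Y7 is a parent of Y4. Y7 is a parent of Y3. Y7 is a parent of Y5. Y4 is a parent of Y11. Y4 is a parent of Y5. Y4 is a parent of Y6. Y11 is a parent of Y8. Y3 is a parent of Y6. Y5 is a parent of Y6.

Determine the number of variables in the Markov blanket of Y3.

6

The Markov blanket of a node is its parents, its children, and the other parents of its children.
Parents of Y3: Y2, Y7, Y9.
Children of Y3: Y6.
For each child, the remaining parents (spouses of Y3):
  Y6 also has parents Y4, Y5.
MB(Y3) = {Y2, Y4, Y5, Y6, Y7, Y9}, which has 6 nodes.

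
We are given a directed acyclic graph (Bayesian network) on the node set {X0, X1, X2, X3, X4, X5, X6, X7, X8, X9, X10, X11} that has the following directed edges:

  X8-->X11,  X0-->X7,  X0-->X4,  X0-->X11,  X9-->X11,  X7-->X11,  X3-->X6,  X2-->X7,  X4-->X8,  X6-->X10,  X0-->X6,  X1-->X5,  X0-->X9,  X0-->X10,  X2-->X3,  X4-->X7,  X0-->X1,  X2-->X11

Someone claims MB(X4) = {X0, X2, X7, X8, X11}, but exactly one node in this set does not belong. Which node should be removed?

Recall MB(v) = parents ∪ children ∪ spouses, where spouses are the other parents of v's children.
X4's parents: X0.
Ch(X4) = {X7, X8}.
Other parents of X4's children:
  X7's other parents are X0, X2.
  X8 has no other parent.
MB(X4) = {X0, X2, X7, X8}.
X11 is neither a parent, child, nor co-parent of X4, so it does not belong.

X11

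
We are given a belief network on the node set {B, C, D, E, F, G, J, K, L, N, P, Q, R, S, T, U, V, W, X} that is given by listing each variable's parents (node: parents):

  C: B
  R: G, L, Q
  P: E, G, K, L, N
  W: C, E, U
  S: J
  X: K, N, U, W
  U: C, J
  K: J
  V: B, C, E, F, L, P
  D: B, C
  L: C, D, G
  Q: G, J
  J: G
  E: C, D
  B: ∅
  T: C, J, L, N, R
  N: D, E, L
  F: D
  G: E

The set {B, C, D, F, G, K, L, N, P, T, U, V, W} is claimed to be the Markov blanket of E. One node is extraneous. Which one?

T

Recall MB(v) = parents ∪ children ∪ spouses, where spouses are the other parents of v's children.
Pa(E) = {C, D}.
Children of E: G, N, P, V, W.
For each child, the remaining parents (spouses of E):
  G has no other parent.
  parents(N) \ {E} = {D, L}.
  parents(P) \ {E} = {G, K, L, N}.
  V's other parents are B, C, F, L, P.
  parents(W) \ {E} = {C, U}.
MB(E) = {B, C, D, F, G, K, L, N, P, U, V, W}.
T is neither a parent, child, nor co-parent of E, so it does not belong.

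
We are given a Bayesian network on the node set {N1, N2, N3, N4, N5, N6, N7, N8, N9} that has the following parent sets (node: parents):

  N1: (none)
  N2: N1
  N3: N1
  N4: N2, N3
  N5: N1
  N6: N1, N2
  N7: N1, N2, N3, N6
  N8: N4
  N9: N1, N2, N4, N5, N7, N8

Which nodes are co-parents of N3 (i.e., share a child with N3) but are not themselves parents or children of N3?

Children of N3: N4, N7.
  N4: N2
  N7: N1, N2, N6
Excluding nodes already adjacent to N3 (N1, N4, N7), the co-parent-only contribution is {N2, N6}.

{N2, N6}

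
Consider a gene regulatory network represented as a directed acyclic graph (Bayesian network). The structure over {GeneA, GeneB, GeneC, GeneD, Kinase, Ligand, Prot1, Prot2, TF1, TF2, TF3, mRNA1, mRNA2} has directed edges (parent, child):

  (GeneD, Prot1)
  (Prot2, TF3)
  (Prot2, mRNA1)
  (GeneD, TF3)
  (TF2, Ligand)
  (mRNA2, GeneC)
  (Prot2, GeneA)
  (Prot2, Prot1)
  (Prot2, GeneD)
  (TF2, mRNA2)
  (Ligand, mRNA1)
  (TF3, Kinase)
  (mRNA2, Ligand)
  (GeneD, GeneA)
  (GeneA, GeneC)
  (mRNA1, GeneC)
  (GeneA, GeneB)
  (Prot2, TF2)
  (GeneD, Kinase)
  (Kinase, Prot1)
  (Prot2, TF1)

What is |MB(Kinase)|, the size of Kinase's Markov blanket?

4

A node's Markov blanket = Pa ∪ Ch ∪ (parents of Ch other than the node itself).
Kinase has child Prot1.
Parents of Kinase: GeneD, TF3.
Co-parents of Kinase (other parents of its children):
  Prot1: GeneD, Prot2
MB(Kinase) = {GeneD, Prot1, Prot2, TF3}, which has 4 nodes.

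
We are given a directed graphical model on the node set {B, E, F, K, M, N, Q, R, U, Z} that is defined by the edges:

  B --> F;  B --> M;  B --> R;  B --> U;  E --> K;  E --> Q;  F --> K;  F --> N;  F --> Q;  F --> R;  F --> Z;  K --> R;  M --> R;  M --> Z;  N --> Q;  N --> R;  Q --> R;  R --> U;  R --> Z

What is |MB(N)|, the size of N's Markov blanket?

By definition, MB(N) is built from N's parents, N's children, and the co-parents of N.
Pa(N) = {F}.
N's children: Q, R.
Co-parents of N (other parents of its children):
  Q: E, F
  R: B, F, K, M, Q
MB(N) = {B, E, F, K, M, Q, R}, which has 7 nodes.

7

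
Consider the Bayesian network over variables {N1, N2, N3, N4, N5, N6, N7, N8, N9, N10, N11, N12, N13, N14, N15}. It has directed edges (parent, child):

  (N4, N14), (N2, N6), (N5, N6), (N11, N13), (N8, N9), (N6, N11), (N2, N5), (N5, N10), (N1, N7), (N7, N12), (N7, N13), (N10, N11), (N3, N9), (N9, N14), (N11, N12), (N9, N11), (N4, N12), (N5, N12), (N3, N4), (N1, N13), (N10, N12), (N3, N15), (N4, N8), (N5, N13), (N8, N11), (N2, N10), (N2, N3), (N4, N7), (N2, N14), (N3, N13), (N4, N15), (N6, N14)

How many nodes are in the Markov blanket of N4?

A node's Markov blanket = Pa ∪ Ch ∪ (parents of Ch other than the node itself).
Ch(N4) = {N7, N8, N12, N14, N15}.
Pa(N4) = {N3}.
Other parents of N4's children:
  N7 also has parent N1.
  N8: no additional parents.
  parents(N12) \ {N4} = {N5, N7, N10, N11}.
  parents(N14) \ {N4} = {N2, N6, N9}.
  N15 also has parent N3.
MB(N4) = {N1, N2, N3, N5, N6, N7, N8, N9, N10, N11, N12, N14, N15}, which has 13 nodes.

13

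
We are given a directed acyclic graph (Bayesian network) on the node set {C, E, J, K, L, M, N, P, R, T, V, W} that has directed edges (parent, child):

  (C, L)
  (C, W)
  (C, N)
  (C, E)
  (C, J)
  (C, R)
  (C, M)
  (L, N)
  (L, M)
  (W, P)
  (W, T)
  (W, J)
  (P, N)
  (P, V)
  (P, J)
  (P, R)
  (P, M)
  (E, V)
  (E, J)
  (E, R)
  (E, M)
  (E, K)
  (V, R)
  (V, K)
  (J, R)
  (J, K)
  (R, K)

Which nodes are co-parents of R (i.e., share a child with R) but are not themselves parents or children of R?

Children of R: K.
  K's other parents are E, J, V.
Excluding nodes already adjacent to R (C, E, J, K, P, V), the co-parent-only contribution is {}.

{}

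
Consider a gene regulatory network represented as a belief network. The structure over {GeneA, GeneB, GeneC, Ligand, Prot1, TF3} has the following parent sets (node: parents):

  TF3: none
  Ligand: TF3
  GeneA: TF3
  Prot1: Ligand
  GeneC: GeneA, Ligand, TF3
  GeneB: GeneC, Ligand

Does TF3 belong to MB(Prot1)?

Pa(Prot1) = {Ligand}.
Children of Prot1: none.
With no children, Prot1 has no spouses; the co-parent set is empty.
MB(Prot1) = {Ligand}; TF3 is not in this set.

No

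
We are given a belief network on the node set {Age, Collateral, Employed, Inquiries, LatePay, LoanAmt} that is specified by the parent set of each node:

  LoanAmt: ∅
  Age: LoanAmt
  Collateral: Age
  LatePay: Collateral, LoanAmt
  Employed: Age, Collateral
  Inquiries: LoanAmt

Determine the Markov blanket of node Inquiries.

Inquiries's parents: LoanAmt.
Ch(Inquiries) = {}.
Inquiries has no children, so there are no co-parents.
MB(Inquiries) = {LoanAmt}.

{LoanAmt}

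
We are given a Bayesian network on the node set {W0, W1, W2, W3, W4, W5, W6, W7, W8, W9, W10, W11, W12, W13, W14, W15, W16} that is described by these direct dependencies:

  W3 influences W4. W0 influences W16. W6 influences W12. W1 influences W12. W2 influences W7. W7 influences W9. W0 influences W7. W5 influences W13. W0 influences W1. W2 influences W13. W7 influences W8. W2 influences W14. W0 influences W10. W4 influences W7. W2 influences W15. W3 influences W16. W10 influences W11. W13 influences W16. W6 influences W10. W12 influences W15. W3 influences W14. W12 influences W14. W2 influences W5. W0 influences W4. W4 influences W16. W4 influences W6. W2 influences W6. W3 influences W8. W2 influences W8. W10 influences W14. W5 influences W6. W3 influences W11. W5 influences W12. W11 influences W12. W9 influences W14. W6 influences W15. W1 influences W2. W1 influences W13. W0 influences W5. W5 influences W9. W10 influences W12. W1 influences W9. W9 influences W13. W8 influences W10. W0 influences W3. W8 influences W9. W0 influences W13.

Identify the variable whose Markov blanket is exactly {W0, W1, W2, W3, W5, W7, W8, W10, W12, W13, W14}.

W9

The target node must have every member of {W0, W1, W2, W3, W5, W7, W8, W10, W12, W13, W14} as a parent, child, or co-parent, and no others.
Parents of W9: W1, W5, W7, W8; children: W13, W14; co-parents: W0, W1, W2, W3, W5, W10, W12.
These exactly cover the given set, so the node is W9.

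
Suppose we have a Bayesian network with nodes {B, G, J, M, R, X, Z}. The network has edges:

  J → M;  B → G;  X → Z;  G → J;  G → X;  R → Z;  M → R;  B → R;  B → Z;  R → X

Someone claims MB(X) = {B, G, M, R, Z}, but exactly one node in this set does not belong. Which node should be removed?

M

X's parents: G, R.
X's children: Z.
For each child, the remaining parents (spouses of X):
  parents(Z) \ {X} = {B, R}.
MB(X) = {B, G, R, Z}.
M is neither a parent, child, nor co-parent of X, so it does not belong.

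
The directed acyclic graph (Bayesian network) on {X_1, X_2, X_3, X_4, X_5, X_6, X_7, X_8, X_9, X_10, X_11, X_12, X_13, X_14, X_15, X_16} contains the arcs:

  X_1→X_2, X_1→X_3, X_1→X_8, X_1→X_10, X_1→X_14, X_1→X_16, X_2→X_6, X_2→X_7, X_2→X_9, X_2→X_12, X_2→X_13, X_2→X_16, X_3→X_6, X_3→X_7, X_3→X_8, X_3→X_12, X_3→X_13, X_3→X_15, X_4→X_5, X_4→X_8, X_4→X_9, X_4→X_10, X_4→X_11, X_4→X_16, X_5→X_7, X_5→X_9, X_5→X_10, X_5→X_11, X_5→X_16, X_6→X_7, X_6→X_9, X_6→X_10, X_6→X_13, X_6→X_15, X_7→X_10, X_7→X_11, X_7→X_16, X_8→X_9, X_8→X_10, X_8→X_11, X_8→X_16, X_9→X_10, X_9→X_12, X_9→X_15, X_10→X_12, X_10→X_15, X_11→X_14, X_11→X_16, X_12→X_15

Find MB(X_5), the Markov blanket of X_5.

A node's Markov blanket = Pa ∪ Ch ∪ (parents of Ch other than the node itself).
Parents of X_5: X_4.
X_5's children: X_7, X_9, X_10, X_11, X_16.
Other parents of X_5's children:
  X_7's other parents are X_2, X_3, X_6.
  parents(X_9) \ {X_5} = {X_2, X_4, X_6, X_8}.
  X_10's other parents are X_1, X_4, X_6, X_7, X_8, X_9.
  parents(X_11) \ {X_5} = {X_4, X_7, X_8}.
  parents(X_16) \ {X_5} = {X_1, X_2, X_4, X_7, X_8, X_11}.
Union: {X_4} ∪ {X_7, X_9, X_10, X_11, X_16} ∪ {X_1, X_2, X_3, X_4, X_6, X_7, X_8, X_9, X_11} = {X_1, X_2, X_3, X_4, X_6, X_7, X_8, X_9, X_10, X_11, X_16}.

{X_1, X_2, X_3, X_4, X_6, X_7, X_8, X_9, X_10, X_11, X_16}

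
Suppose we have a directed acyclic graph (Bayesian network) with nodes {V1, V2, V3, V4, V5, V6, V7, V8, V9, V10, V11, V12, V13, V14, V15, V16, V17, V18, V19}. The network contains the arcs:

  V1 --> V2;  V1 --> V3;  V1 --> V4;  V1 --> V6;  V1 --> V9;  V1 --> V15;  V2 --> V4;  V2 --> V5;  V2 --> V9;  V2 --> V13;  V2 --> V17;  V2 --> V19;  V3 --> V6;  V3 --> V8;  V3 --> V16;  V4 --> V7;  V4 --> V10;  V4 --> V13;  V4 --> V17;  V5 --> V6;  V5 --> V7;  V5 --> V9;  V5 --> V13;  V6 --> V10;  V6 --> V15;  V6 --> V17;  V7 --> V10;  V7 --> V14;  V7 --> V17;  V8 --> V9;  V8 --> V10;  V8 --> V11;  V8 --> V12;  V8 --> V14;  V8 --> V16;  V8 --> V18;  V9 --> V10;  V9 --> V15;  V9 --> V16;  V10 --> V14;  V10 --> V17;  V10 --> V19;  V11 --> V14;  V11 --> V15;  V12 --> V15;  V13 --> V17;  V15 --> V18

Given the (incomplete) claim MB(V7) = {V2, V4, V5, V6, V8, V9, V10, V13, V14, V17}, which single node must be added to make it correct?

V11

Recall MB(v) = parents ∪ children ∪ spouses, where spouses are the other parents of v's children.
Parents of V7: V4, V5.
V7's children: V10, V14, V17.
Parents of each child, excluding V7:
  V10's other parents are V4, V6, V8, V9.
  parents(V14) \ {V7} = {V8, V10, V11}.
  parents(V17) \ {V7} = {V2, V4, V6, V10, V13}.
MB(V7) = {V2, V4, V5, V6, V8, V9, V10, V11, V13, V14, V17}.
Comparing with the claimed set, V11 is missing.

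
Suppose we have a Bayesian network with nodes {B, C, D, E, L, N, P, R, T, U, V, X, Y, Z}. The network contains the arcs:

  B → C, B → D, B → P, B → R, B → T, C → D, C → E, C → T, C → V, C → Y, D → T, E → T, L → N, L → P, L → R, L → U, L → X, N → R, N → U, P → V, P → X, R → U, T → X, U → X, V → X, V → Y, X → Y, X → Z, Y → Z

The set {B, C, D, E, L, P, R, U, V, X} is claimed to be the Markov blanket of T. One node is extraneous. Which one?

R

T's parents: B, C, D, E.
T's children: X.
For each child, the remaining parents (spouses of T):
  X: L, P, U, V
MB(T) = {B, C, D, E, L, P, U, V, X}.
R is neither a parent, child, nor co-parent of T, so it does not belong.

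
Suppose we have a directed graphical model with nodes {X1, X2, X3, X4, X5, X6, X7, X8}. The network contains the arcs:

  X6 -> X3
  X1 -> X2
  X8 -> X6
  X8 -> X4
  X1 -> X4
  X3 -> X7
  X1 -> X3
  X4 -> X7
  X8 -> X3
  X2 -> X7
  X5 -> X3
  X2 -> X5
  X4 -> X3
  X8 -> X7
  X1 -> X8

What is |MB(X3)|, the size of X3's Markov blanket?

By definition, MB(X3) is built from X3's parents, X3's children, and the co-parents of X3.
Parents of X3: X1, X4, X5, X6, X8.
Children of X3: X7.
For each child, the remaining parents (spouses of X3):
  parents(X7) \ {X3} = {X2, X4, X8}.
MB(X3) = {X1, X2, X4, X5, X6, X7, X8}, which has 7 nodes.

7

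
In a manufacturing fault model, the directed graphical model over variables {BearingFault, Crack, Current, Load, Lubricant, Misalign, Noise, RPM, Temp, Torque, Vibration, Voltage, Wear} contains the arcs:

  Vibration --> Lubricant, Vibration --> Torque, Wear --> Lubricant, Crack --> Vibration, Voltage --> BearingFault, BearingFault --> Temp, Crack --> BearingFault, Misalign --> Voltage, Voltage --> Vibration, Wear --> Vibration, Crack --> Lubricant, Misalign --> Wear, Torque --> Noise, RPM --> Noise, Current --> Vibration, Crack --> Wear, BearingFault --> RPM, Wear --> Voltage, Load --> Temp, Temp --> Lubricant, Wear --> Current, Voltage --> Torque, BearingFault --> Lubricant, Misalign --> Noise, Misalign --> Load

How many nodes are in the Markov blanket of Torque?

Torque's parents: Vibration, Voltage.
Torque's children: Noise.
Other parents of Torque's children:
  Noise's other parents are Misalign, RPM.
MB(Torque) = {Misalign, Noise, RPM, Vibration, Voltage}, which has 5 nodes.

5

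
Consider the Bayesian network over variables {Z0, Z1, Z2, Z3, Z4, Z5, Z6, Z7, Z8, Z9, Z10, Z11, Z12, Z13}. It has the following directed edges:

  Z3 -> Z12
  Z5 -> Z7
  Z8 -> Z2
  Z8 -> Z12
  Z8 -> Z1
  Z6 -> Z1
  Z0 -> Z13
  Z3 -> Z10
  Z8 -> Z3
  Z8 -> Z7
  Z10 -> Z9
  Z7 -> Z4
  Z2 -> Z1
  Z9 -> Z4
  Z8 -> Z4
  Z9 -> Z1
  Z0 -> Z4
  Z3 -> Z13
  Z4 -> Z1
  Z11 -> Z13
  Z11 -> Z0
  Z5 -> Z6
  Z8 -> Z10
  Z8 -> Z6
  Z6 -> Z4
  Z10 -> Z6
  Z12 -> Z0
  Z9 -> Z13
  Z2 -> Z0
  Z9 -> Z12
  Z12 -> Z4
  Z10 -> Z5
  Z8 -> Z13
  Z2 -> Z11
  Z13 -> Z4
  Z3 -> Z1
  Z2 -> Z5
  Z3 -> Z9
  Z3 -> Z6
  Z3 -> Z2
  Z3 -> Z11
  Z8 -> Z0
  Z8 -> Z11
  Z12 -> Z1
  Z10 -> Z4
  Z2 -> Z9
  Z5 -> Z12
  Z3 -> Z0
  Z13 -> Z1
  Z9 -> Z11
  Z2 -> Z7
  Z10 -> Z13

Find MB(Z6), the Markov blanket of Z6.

{Z0, Z1, Z2, Z3, Z4, Z5, Z7, Z8, Z9, Z10, Z12, Z13}

Parents of Z6: Z3, Z5, Z8, Z10.
Children of Z6: Z1, Z4.
Parents of each child, excluding Z6:
  parents(Z4) \ {Z6} = {Z0, Z7, Z8, Z9, Z10, Z12, Z13}.
  Z1 also has parents Z2, Z3, Z4, Z8, Z9, Z12, Z13.
Union: {Z3, Z5, Z8, Z10} ∪ {Z1, Z4} ∪ {Z0, Z2, Z3, Z4, Z7, Z8, Z9, Z10, Z12, Z13} = {Z0, Z1, Z2, Z3, Z4, Z5, Z7, Z8, Z9, Z10, Z12, Z13}.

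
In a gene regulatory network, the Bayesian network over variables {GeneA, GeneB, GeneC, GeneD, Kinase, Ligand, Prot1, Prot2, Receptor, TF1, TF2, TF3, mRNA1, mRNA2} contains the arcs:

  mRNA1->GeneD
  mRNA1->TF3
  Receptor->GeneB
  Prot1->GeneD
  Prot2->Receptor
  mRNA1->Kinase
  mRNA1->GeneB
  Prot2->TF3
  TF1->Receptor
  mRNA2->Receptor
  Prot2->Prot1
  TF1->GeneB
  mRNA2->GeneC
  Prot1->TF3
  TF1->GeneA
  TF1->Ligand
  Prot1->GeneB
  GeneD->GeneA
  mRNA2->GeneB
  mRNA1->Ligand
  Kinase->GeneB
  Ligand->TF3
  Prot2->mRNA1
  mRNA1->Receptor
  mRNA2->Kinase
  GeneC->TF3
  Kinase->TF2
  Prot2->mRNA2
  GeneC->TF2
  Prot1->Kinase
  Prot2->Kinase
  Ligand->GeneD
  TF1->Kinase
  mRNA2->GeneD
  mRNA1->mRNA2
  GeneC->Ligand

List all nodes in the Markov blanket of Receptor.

By definition, MB(Receptor) is built from Receptor's parents, Receptor's children, and the co-parents of Receptor.
Receptor's parents: Prot2, TF1, mRNA1, mRNA2.
Receptor's children: GeneB.
For each child, the remaining parents (spouses of Receptor):
  parents(GeneB) \ {Receptor} = {Kinase, Prot1, TF1, mRNA1, mRNA2}.
MB(Receptor) = {GeneB, Kinase, Prot1, Prot2, TF1, mRNA1, mRNA2}.

{GeneB, Kinase, Prot1, Prot2, TF1, mRNA1, mRNA2}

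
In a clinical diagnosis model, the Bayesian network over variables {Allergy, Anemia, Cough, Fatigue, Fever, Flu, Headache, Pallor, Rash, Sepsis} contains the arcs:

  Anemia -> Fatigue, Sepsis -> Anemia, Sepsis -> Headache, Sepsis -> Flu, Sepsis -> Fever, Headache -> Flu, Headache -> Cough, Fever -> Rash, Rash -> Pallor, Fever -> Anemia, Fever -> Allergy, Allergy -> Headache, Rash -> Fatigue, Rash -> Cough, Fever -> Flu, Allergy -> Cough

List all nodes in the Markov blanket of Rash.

{Allergy, Anemia, Cough, Fatigue, Fever, Headache, Pallor}

A node's Markov blanket = Pa ∪ Ch ∪ (parents of Ch other than the node itself).
Children of Rash: Cough, Fatigue, Pallor.
Rash's parents: Fever.
Co-parents of Rash (other parents of its children):
  Pallor has no other parent.
  Fatigue also has parent Anemia.
  Cough's other parents are Allergy, Headache.
Taking the union gives {Allergy, Anemia, Cough, Fatigue, Fever, Headache, Pallor}.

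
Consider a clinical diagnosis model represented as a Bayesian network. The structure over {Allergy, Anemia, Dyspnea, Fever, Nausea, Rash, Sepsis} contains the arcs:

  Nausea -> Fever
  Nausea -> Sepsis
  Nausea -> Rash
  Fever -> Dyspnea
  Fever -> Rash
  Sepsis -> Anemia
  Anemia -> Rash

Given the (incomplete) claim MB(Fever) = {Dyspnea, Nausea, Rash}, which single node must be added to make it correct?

Anemia

A node's Markov blanket = Pa ∪ Ch ∪ (parents of Ch other than the node itself).
Ch(Fever) = {Dyspnea, Rash}.
Fever's parents: Nausea.
Parents of each child, excluding Fever:
  Dyspnea: —
  Rash: Anemia, Nausea
MB(Fever) = {Anemia, Dyspnea, Nausea, Rash}.
Comparing with the claimed set, Anemia is missing.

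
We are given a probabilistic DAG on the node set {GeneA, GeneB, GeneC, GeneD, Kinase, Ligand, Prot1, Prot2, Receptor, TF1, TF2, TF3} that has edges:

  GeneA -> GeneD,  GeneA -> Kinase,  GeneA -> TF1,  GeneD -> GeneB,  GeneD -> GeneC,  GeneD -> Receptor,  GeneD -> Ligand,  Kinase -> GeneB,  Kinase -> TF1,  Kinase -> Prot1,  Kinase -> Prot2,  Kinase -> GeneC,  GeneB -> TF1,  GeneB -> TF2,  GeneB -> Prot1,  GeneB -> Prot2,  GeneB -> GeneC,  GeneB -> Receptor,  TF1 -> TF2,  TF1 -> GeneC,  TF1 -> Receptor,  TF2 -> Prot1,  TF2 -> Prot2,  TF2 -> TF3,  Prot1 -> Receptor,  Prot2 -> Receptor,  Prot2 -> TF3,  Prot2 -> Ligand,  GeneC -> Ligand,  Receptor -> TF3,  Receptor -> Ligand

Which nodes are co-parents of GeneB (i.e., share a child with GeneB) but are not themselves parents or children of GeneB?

{GeneA}

Children of GeneB: GeneC, Prot1, Prot2, Receptor, TF1, TF2.
  TF1's other parents are GeneA, Kinase.
  parents(TF2) \ {GeneB} = {TF1}.
  Prot1's other parents are Kinase, TF2.
  parents(Prot2) \ {GeneB} = {Kinase, TF2}.
  parents(GeneC) \ {GeneB} = {GeneD, Kinase, TF1}.
  Receptor also has parents GeneD, Prot1, Prot2, TF1.
Excluding nodes already adjacent to GeneB (GeneC, GeneD, Kinase, Prot1, Prot2, Receptor, TF1, TF2), the co-parent-only contribution is {GeneA}.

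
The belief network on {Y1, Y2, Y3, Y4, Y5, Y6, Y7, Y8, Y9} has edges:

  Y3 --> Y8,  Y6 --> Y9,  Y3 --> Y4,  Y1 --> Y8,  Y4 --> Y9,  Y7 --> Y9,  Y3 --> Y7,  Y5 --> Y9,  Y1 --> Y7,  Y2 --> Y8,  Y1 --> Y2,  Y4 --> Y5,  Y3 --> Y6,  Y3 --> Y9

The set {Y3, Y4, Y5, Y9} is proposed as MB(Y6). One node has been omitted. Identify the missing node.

Y7

Parents of Y6: Y3.
Ch(Y6) = {Y9}.
Parents of each child, excluding Y6:
  Y9's other parents are Y3, Y4, Y5, Y7.
MB(Y6) = {Y3, Y4, Y5, Y7, Y9}.
Comparing with the claimed set, Y7 is missing.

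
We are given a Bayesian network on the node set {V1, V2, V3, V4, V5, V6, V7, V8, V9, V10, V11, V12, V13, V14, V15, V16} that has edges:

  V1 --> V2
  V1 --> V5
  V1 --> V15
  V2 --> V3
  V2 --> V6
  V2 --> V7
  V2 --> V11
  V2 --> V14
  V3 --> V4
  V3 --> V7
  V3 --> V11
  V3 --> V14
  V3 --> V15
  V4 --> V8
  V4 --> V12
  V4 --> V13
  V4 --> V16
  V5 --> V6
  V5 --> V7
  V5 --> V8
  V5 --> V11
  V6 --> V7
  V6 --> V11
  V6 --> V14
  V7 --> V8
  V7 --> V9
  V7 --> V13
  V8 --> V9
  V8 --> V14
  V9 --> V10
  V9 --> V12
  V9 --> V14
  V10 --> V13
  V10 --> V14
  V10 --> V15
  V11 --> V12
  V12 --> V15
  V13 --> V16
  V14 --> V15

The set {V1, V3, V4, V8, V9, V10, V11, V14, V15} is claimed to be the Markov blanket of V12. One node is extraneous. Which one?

V8

A node's Markov blanket = Pa ∪ Ch ∪ (parents of Ch other than the node itself).
V12 has child V15.
V12's parents: V4, V9, V11.
Parents of each child, excluding V12:
  V15 also has parents V1, V3, V10, V14.
MB(V12) = {V1, V3, V4, V9, V10, V11, V14, V15}.
V8 is neither a parent, child, nor co-parent of V12, so it does not belong.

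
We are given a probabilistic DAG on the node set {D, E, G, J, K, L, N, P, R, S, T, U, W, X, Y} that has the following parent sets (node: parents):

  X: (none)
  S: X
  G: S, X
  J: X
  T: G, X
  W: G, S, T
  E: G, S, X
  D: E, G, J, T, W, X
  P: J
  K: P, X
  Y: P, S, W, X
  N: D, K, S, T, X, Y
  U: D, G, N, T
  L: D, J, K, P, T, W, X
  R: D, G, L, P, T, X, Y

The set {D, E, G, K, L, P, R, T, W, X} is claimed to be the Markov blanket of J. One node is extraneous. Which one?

The Markov blanket of a node is its parents, its children, and the other parents of its children.
J has children D, L, P.
J has parent X.
Other parents of J's children:
  D: E, G, T, W, X
  P: —
  L: D, K, P, T, W, X
MB(J) = {D, E, G, K, L, P, T, W, X}.
R is neither a parent, child, nor co-parent of J, so it does not belong.

R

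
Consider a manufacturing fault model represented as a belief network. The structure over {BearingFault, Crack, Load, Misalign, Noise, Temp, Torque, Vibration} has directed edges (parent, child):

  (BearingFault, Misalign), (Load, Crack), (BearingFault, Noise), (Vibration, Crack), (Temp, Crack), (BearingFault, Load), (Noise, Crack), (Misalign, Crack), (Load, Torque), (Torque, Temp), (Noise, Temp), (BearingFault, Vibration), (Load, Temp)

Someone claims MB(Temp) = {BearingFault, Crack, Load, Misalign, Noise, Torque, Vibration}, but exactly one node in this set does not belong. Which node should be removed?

A node's Markov blanket = Pa ∪ Ch ∪ (parents of Ch other than the node itself).
Parents of Temp: Load, Noise, Torque.
Temp has child Crack.
Other parents of Temp's children:
  Crack: Load, Misalign, Noise, Vibration
MB(Temp) = {Crack, Load, Misalign, Noise, Torque, Vibration}.
BearingFault is neither a parent, child, nor co-parent of Temp, so it does not belong.

BearingFault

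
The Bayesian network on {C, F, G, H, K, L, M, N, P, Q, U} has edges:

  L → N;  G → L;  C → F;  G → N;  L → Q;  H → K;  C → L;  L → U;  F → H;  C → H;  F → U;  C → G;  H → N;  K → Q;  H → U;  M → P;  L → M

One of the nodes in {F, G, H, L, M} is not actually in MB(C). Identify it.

By definition, MB(C) is built from C's parents, C's children, and the co-parents of C.
Ch(C) = {F, G, H, L}.
C's parents: none.
For each child, the remaining parents (spouses of C):
  F: no additional parents.
  G: no additional parents.
  parents(H) \ {C} = {F}.
  parents(L) \ {C} = {G}.
MB(C) = {F, G, H, L}.
M is neither a parent, child, nor co-parent of C, so it does not belong.

M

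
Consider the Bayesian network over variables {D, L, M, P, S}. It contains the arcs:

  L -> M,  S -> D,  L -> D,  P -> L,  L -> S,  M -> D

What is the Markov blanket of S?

Recall MB(v) = parents ∪ children ∪ spouses, where spouses are the other parents of v's children.
Pa(S) = {L}.
Children of S: D.
For each child, the remaining parents (spouses of S):
  D: L, M
Union: {L} ∪ {D} ∪ {L, M} = {D, L, M}.

{D, L, M}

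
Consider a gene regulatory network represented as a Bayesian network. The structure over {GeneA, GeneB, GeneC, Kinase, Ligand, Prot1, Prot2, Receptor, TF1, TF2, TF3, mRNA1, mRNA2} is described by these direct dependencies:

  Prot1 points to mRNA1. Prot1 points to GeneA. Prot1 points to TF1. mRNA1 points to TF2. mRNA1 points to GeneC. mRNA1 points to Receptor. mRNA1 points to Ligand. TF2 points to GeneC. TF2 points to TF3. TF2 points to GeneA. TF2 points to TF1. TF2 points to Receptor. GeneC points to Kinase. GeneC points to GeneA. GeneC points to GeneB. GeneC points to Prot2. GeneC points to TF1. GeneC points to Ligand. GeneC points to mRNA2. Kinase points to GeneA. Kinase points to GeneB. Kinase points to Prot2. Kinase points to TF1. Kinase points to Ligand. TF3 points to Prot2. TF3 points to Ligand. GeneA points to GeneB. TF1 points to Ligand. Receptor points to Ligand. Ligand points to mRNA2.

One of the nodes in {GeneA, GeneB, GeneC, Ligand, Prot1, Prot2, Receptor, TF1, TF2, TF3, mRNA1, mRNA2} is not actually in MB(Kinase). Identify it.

mRNA2

Kinase has parent GeneC.
Kinase's children: GeneA, GeneB, Ligand, Prot2, TF1.
Parents of each child, excluding Kinase:
  GeneA's other parents are GeneC, Prot1, TF2.
  GeneB's other parents are GeneA, GeneC.
  Prot2's other parents are GeneC, TF3.
  parents(TF1) \ {Kinase} = {GeneC, Prot1, TF2}.
  Ligand's other parents are GeneC, Receptor, TF1, TF3, mRNA1.
MB(Kinase) = {GeneA, GeneB, GeneC, Ligand, Prot1, Prot2, Receptor, TF1, TF2, TF3, mRNA1}.
mRNA2 is neither a parent, child, nor co-parent of Kinase, so it does not belong.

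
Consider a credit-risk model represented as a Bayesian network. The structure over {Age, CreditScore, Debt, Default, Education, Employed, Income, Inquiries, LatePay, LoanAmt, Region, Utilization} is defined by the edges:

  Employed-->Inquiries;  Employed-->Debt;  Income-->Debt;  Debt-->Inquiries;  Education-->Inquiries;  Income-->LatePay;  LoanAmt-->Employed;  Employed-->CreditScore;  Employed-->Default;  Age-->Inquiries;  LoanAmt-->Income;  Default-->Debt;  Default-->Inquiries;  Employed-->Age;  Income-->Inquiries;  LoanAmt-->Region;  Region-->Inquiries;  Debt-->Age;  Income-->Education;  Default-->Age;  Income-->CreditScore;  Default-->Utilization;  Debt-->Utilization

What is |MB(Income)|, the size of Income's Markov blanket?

A node's Markov blanket = Pa ∪ Ch ∪ (parents of Ch other than the node itself).
Pa(Income) = {LoanAmt}.
Income has children CreditScore, Debt, Education, Inquiries, LatePay.
For each child, the remaining parents (spouses of Income):
  Debt also has parents Default, Employed.
  LatePay has no other parent.
  Education has no other parent.
  CreditScore also has parent Employed.
  Inquiries's other parents are Age, Debt, Default, Education, Employed, Region.
MB(Income) = {Age, CreditScore, Debt, Default, Education, Employed, Inquiries, LatePay, LoanAmt, Region}, which has 10 nodes.

10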